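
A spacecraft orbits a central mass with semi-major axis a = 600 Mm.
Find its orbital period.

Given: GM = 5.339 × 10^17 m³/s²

Convert to SI: a = 600 Mm = 6e+08 m.
Kepler's third law: T = 2π √(a³ / GM).
Substituting a = 6e+08 m and GM = 5.339e+17 m³/s²:
T = 2π √((6e+08)³ / 5.339e+17) s
T ≈ 1.264e+05 s = 1.463 days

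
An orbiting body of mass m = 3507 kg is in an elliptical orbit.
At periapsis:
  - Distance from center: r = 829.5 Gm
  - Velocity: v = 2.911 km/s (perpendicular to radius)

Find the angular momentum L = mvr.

Convert to SI: r = 829.5 Gm = 8.295e+11 m; v = 2.911 km/s = 2911 m/s.
Since v is perpendicular to r, L = m · v · r.
L = 3507 · 2911 · 8.295e+11 kg·m²/s ≈ 8.468e+18 kg·m²/s.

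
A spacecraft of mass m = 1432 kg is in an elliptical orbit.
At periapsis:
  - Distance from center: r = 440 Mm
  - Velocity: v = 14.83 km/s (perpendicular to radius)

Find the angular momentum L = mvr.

Convert to SI: r = 440 Mm = 4.4e+08 m; v = 14.83 km/s = 14830 m/s.
Since v is perpendicular to r, L = m · v · r.
L = 1432 · 14830 · 4.4e+08 kg·m²/s ≈ 9.344e+15 kg·m²/s.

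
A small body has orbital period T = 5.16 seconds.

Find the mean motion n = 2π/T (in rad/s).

n = 2π / T.
n = 2π / 5.16 s ≈ 1.218 rad/s.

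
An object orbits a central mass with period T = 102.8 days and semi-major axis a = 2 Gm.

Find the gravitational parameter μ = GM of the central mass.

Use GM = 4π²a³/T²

Convert to SI: T = 102.8 days = 8.88192e+06 s; a = 2 Gm = 2e+09 m.
GM = 4π² · a³ / T².
GM = 4π² · (2e+09)³ / (8.88192e+06)² m³/s² ≈ 4.003e+15 m³/s² = 4.003 × 10^15 m³/s².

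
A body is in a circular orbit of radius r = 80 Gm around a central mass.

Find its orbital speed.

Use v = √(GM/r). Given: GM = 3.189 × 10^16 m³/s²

Convert to SI: r = 80 Gm = 8e+10 m.
For a circular orbit, gravity supplies the centripetal force, so v = √(GM / r).
v = √(3.189e+16 / 8e+10) m/s ≈ 631.4 m/s = 631.4 m/s.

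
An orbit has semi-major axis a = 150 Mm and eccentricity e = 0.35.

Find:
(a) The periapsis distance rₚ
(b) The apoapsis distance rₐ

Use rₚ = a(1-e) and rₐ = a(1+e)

Convert to SI: a = 150 Mm = 1.5e+08 m.
(a) rₚ = a(1 − e) = 1.5e+08 · (1 − 0.35) = 1.5e+08 · 0.65 ≈ 9.75e+07 m = 97.5 Mm.
(b) rₐ = a(1 + e) = 1.5e+08 · (1 + 0.35) = 1.5e+08 · 1.35 ≈ 2.025e+08 m = 202.5 Mm.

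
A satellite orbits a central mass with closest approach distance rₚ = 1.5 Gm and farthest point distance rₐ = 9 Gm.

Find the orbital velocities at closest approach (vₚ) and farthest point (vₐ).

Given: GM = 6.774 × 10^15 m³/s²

Convert to SI: rₚ = 1.5 Gm = 1.5e+09 m; rₐ = 9 Gm = 9e+09 m.
Use the vis-viva equation v² = GM(2/r − 1/a) with a = (rₚ + rₐ)/2 = (1.5e+09 + 9e+09)/2 = 5.25e+09 m.
vₚ = √(GM · (2/rₚ − 1/a)) = √(6.774e+15 · (2/1.5e+09 − 1/5.25e+09)) m/s ≈ 2782 m/s = 2.782 km/s.
vₐ = √(GM · (2/rₐ − 1/a)) = √(6.774e+15 · (2/9e+09 − 1/5.25e+09)) m/s ≈ 463.7 m/s = 463.7 m/s.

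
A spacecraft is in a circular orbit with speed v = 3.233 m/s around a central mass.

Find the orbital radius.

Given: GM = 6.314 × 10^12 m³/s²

For a circular orbit, v² = GM / r, so r = GM / v².
r = 6.314e+12 / (3.233)² m ≈ 6.041e+11 m = 6.041 × 10^11 m.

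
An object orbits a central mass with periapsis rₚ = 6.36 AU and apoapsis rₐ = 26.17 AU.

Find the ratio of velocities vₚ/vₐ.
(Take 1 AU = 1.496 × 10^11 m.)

Convert to SI: rₚ = 6.36 AU = 9.51456e+11 m; rₐ = 26.17 AU = 3.91503e+12 m.
Conservation of angular momentum gives rₚvₚ = rₐvₐ, so vₚ/vₐ = rₐ/rₚ.
vₚ/vₐ = 3.91503e+12 / 9.51456e+11 ≈ 4.115.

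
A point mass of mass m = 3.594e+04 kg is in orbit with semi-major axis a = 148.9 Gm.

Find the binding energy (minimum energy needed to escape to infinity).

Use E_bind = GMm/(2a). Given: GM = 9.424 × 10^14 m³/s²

Convert to SI: a = 148.9 Gm = 1.489e+11 m.
Total orbital energy is E = −GMm/(2a); binding energy is E_bind = −E = GMm/(2a).
E_bind = 9.424e+14 · 3.594e+04 / (2 · 1.489e+11) J ≈ 1.137e+08 J = 113.7 MJ.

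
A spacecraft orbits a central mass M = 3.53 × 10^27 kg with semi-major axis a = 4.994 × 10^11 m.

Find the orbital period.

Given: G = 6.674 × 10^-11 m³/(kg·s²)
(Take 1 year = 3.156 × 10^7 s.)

GM = G · M = 6.674e-11 · 3.53e+27 = 2.35592e+17 m³/s².
Kepler's third law: T = 2π √(a³ / GM).
Substituting a = 4.994e+11 m and GM = 2.35592e+17 m³/s²:
T = 2π √((4.994e+11)³ / 2.35592e+17) s
T ≈ 4.568e+09 s = 144.8 years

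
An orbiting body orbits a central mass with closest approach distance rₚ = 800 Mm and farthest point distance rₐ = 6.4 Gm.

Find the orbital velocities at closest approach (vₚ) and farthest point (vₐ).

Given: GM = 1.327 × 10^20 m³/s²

Convert to SI: rₚ = 800 Mm = 8e+08 m; rₐ = 6.4 Gm = 6.4e+09 m.
Use the vis-viva equation v² = GM(2/r − 1/a) with a = (rₚ + rₐ)/2 = (8e+08 + 6.4e+09)/2 = 3.6e+09 m.
vₚ = √(GM · (2/rₚ − 1/a)) = √(1.327e+20 · (2/8e+08 − 1/3.6e+09)) m/s ≈ 5.43e+05 m/s = 543 km/s.
vₐ = √(GM · (2/rₐ − 1/a)) = √(1.327e+20 · (2/6.4e+09 − 1/3.6e+09)) m/s ≈ 6.788e+04 m/s = 67.88 km/s.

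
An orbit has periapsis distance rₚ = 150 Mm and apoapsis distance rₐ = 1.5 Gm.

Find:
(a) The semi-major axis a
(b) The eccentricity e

Convert to SI: rₚ = 150 Mm = 1.5e+08 m; rₐ = 1.5 Gm = 1.5e+09 m.
(a) a = (rₚ + rₐ) / 2 = (1.5e+08 + 1.5e+09) / 2 ≈ 8.25e+08 m = 825 Mm.
(b) e = (rₐ − rₚ) / (rₐ + rₚ) = (1.5e+09 − 1.5e+08) / (1.5e+09 + 1.5e+08) ≈ 0.8182.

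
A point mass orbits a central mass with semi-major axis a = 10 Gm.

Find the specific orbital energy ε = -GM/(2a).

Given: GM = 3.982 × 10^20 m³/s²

Convert to SI: a = 10 Gm = 1e+10 m.
ε = −GM / (2a).
ε = −3.982e+20 / (2 · 1e+10) J/kg ≈ -1.991e+10 J/kg = -19.91 GJ/kg.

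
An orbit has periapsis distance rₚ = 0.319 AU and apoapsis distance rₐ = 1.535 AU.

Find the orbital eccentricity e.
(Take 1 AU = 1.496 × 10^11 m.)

Convert to SI: rₚ = 0.319 AU = 4.77224e+10 m; rₐ = 1.535 AU = 2.29636e+11 m.
e = (rₐ − rₚ) / (rₐ + rₚ).
e = (2.29636e+11 − 4.77224e+10) / (2.29636e+11 + 4.77224e+10) = 1.81914e+11 / 2.77358e+11 ≈ 0.6559.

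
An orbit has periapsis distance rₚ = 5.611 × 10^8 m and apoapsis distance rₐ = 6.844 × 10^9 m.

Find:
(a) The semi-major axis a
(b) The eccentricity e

(a) a = (rₚ + rₐ) / 2 = (5.611e+08 + 6.844e+09) / 2 ≈ 3.703e+09 m = 3.703 × 10^9 m.
(b) e = (rₐ − rₚ) / (rₐ + rₚ) = (6.844e+09 − 5.611e+08) / (6.844e+09 + 5.611e+08) ≈ 0.8485.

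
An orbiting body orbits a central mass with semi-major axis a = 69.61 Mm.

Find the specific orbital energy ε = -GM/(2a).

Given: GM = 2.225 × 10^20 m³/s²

Convert to SI: a = 69.61 Mm = 6.961e+07 m.
ε = −GM / (2a).
ε = −2.225e+20 / (2 · 6.961e+07) J/kg ≈ -1.598e+12 J/kg = -1598 GJ/kg.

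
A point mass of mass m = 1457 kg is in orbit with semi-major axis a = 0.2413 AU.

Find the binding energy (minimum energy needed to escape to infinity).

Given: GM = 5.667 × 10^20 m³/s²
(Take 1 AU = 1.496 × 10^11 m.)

Convert to SI: a = 0.2413 AU = 3.60985e+10 m.
Total orbital energy is E = −GMm/(2a); binding energy is E_bind = −E = GMm/(2a).
E_bind = 5.667e+20 · 1457 / (2 · 3.60985e+10) J ≈ 1.144e+13 J = 11.44 TJ.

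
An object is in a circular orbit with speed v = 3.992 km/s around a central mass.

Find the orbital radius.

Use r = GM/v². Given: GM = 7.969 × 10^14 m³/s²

Convert to SI: v = 3.992 km/s = 3992 m/s.
For a circular orbit, v² = GM / r, so r = GM / v².
r = 7.969e+14 / (3992)² m ≈ 5.001e+07 m = 50.01 Mm.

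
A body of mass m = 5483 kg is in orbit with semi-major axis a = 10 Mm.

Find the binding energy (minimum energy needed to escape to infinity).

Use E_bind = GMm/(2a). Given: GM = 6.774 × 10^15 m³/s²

Convert to SI: a = 10 Mm = 1e+07 m.
Total orbital energy is E = −GMm/(2a); binding energy is E_bind = −E = GMm/(2a).
E_bind = 6.774e+15 · 5483 / (2 · 1e+07) J ≈ 1.857e+12 J = 1.857 TJ.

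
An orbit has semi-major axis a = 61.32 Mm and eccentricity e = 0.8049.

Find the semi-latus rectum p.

Convert to SI: a = 61.32 Mm = 6.132e+07 m.
p = a (1 − e²).
p = 6.132e+07 · (1 − (0.8049)²) = 6.132e+07 · 0.352136 ≈ 2.159e+07 m = 21.59 Mm.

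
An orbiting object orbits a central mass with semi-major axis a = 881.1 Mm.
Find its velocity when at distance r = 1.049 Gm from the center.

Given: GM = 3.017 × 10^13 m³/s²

Convert to SI: a = 881.1 Mm = 8.811e+08 m; r = 1.049 Gm = 1.049e+09 m.
Vis-viva: v = √(GM · (2/r − 1/a)).
2/r − 1/a = 2/1.049e+09 − 1/8.811e+08 = 7.71633e-10 m⁻¹.
v = √(3.017e+13 · 7.71633e-10) m/s ≈ 152.6 m/s = 152.6 m/s.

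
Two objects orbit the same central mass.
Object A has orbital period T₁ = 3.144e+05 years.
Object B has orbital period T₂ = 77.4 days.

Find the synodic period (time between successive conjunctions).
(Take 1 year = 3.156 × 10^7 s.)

Convert to SI: T₁ = 3.144e+05 years = 9.92246e+12 s; T₂ = 77.4 days = 6.68736e+06 s.
T_syn = |T₁ · T₂ / (T₁ − T₂)|.
T_syn = |9.92246e+12 · 6.68736e+06 / (9.92246e+12 − 6.68736e+06)| s ≈ 6.687e+06 s = 77.4 days.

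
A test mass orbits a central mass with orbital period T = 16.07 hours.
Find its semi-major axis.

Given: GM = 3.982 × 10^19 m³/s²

Convert to SI: T = 16.07 hours = 57852 s.
Invert Kepler's third law: a = (GM · T² / (4π²))^(1/3).
Substituting T = 57852 s and GM = 3.982e+19 m³/s²:
a = (3.982e+19 · (57852)² / (4π²))^(1/3) m
a ≈ 1.5e+09 m = 1.5 Gm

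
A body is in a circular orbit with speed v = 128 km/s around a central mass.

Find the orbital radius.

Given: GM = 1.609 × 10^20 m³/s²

Convert to SI: v = 128 km/s = 128000 m/s.
For a circular orbit, v² = GM / r, so r = GM / v².
r = 1.609e+20 / (128000)² m ≈ 9.821e+09 m = 9.821 Gm.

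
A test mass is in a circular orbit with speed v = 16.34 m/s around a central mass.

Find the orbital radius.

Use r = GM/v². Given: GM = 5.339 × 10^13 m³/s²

For a circular orbit, v² = GM / r, so r = GM / v².
r = 5.339e+13 / (16.34)² m ≈ 2e+11 m = 200 Gm.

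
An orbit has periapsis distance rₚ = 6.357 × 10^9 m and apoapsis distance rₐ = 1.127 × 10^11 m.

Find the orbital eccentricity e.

e = (rₐ − rₚ) / (rₐ + rₚ).
e = (1.127e+11 − 6.357e+09) / (1.127e+11 + 6.357e+09) = 1.06343e+11 / 1.19057e+11 ≈ 0.8932.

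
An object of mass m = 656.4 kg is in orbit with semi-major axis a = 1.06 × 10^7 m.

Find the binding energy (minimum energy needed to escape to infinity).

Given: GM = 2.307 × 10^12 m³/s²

Total orbital energy is E = −GMm/(2a); binding energy is E_bind = −E = GMm/(2a).
E_bind = 2.307e+12 · 656.4 / (2 · 1.06e+07) J ≈ 7.143e+07 J = 71.43 MJ.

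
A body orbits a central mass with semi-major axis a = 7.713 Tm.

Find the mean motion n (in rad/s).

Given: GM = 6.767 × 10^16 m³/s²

Convert to SI: a = 7.713 Tm = 7.713e+12 m.
n = √(GM / a³).
n = √(6.767e+16 / (7.713e+12)³) rad/s ≈ 1.214e-11 rad/s.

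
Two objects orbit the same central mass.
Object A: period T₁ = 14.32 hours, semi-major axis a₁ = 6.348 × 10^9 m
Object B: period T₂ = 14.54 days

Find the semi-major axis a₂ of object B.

Convert to SI: T₁ = 14.32 hours = 51552 s; T₂ = 14.54 days = 1.25626e+06 s.
Kepler's third law: (T₁/T₂)² = (a₁/a₂)³ ⇒ a₂ = a₁ · (T₂/T₁)^(2/3).
T₂/T₁ = 1.25626e+06 / 51552 = 24.3687.
a₂ = 6.348e+09 · (24.3687)^(2/3) m ≈ 5.336e+10 m = 5.336 × 10^10 m.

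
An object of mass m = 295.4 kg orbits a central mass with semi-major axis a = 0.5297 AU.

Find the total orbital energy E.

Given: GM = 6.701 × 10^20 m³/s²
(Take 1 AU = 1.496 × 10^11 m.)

Convert to SI: a = 0.5297 AU = 7.92431e+10 m.
E = −GMm / (2a).
E = −6.701e+20 · 295.4 / (2 · 7.92431e+10) J ≈ -1.249e+12 J = -1.249 TJ.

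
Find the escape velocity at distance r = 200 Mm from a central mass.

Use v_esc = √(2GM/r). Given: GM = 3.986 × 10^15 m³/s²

Convert to SI: r = 200 Mm = 2e+08 m.
Escape velocity comes from setting total energy to zero: ½v² − GM/r = 0 ⇒ v_esc = √(2GM / r).
v_esc = √(2 · 3.986e+15 / 2e+08) m/s ≈ 6313 m/s = 6.313 km/s.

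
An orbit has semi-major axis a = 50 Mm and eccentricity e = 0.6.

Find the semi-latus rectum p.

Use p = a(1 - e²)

Convert to SI: a = 50 Mm = 5e+07 m.
p = a (1 − e²).
p = 5e+07 · (1 − (0.6)²) = 5e+07 · 0.64 ≈ 3.2e+07 m = 32 Mm.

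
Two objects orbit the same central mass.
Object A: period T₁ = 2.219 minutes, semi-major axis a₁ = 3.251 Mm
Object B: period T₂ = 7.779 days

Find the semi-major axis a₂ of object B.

Convert to SI: T₁ = 2.219 minutes = 133.14 s; a₁ = 3.251 Mm = 3.251e+06 m; T₂ = 7.779 days = 672106 s.
Kepler's third law: (T₁/T₂)² = (a₁/a₂)³ ⇒ a₂ = a₁ · (T₂/T₁)^(2/3).
T₂/T₁ = 672106 / 133.14 = 5048.11.
a₂ = 3.251e+06 · (5048.11)^(2/3) m ≈ 9.567e+08 m = 956.7 Mm.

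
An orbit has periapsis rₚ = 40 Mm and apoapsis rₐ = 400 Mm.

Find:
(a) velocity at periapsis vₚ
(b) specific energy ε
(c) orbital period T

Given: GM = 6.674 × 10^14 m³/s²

Convert to SI: rₚ = 40 Mm = 4e+07 m; rₐ = 400 Mm = 4e+08 m.
(a) With a = (rₚ + rₐ)/2 = 2.2e+08 m, vₚ = √(GM (2/rₚ − 1/a)) = √(6.674e+14 · (2/4e+07 − 1/2.2e+08)) m/s ≈ 5508 m/s
(b) With a = (rₚ + rₐ)/2 = 2.2e+08 m, ε = −GM/(2a) = −6.674e+14/(2 · 2.2e+08) J/kg ≈ -1.517e+06 J/kg
(c) With a = (rₚ + rₐ)/2 = 2.2e+08 m, T = 2π √(a³/GM) = 2π √((2.2e+08)³/6.674e+14) s ≈ 7.936e+05 s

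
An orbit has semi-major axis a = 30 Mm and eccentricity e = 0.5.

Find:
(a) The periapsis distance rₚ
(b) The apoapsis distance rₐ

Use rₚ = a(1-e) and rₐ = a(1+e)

Convert to SI: a = 30 Mm = 3e+07 m.
(a) rₚ = a(1 − e) = 3e+07 · (1 − 0.5) = 3e+07 · 0.5 ≈ 1.5e+07 m = 15 Mm.
(b) rₐ = a(1 + e) = 3e+07 · (1 + 0.5) = 3e+07 · 1.5 ≈ 4.5e+07 m = 45 Mm.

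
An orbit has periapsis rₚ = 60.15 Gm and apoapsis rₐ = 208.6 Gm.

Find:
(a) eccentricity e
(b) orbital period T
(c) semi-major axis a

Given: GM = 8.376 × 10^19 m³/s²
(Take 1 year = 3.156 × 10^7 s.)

Convert to SI: rₚ = 60.15 Gm = 6.015e+10 m; rₐ = 208.6 Gm = 2.086e+11 m.
(a) e = (rₐ − rₚ)/(rₐ + rₚ) = (2.086e+11 − 6.015e+10)/(2.086e+11 + 6.015e+10) ≈ 0.5524
(b) With a = (rₚ + rₐ)/2 = 1.34375e+11 m, T = 2π √(a³/GM) = 2π √((1.34375e+11)³/8.376e+19) s ≈ 3.382e+07 s
(c) a = (rₚ + rₐ)/2 = (6.015e+10 + 2.086e+11)/2 ≈ 1.344e+11 m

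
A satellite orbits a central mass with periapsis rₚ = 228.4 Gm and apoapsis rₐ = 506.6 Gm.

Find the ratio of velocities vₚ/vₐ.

Convert to SI: rₚ = 228.4 Gm = 2.284e+11 m; rₐ = 506.6 Gm = 5.066e+11 m.
Conservation of angular momentum gives rₚvₚ = rₐvₐ, so vₚ/vₐ = rₐ/rₚ.
vₚ/vₐ = 5.066e+11 / 2.284e+11 ≈ 2.218.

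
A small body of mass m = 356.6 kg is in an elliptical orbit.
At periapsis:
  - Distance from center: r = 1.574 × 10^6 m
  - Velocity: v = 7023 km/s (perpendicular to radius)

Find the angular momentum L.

Convert to SI: v = 7023 km/s = 7.023e+06 m/s.
Since v is perpendicular to r, L = m · v · r.
L = 356.6 · 7.023e+06 · 1.574e+06 kg·m²/s ≈ 3.942e+15 kg·m²/s.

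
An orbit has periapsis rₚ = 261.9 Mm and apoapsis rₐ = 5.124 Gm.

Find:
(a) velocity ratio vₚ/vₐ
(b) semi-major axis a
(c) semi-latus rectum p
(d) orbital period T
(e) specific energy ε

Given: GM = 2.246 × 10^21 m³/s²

Convert to SI: rₚ = 261.9 Mm = 2.619e+08 m; rₐ = 5.124 Gm = 5.124e+09 m.
(a) Conservation of angular momentum (rₚvₚ = rₐvₐ) gives vₚ/vₐ = rₐ/rₚ = 5.124e+09/2.619e+08 ≈ 19.56
(b) a = (rₚ + rₐ)/2 = (2.619e+08 + 5.124e+09)/2 ≈ 2.693e+09 m
(c) From a = (rₚ + rₐ)/2 = 2.69295e+09 m and e = (rₐ − rₚ)/(rₐ + rₚ) = 0.902746, p = a(1 − e²) = 2.69295e+09 · (1 − (0.902746)²) ≈ 4.983e+08 m
(d) With a = (rₚ + rₐ)/2 = 2.69295e+09 m, T = 2π √(a³/GM) = 2π √((2.69295e+09)³/2.246e+21) s ≈ 1.853e+04 s
(e) With a = (rₚ + rₐ)/2 = 2.69295e+09 m, ε = −GM/(2a) = −2.246e+21/(2 · 2.69295e+09) J/kg ≈ -4.17e+11 J/kg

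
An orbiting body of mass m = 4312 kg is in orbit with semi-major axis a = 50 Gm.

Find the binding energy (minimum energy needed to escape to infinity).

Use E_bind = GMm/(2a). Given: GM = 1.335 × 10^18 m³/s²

Convert to SI: a = 50 Gm = 5e+10 m.
Total orbital energy is E = −GMm/(2a); binding energy is E_bind = −E = GMm/(2a).
E_bind = 1.335e+18 · 4312 / (2 · 5e+10) J ≈ 5.757e+10 J = 57.57 GJ.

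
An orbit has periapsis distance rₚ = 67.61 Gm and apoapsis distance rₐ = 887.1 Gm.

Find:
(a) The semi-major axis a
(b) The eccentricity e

Convert to SI: rₚ = 67.61 Gm = 6.761e+10 m; rₐ = 887.1 Gm = 8.871e+11 m.
(a) a = (rₚ + rₐ) / 2 = (6.761e+10 + 8.871e+11) / 2 ≈ 4.774e+11 m = 477.4 Gm.
(b) e = (rₐ − rₚ) / (rₐ + rₚ) = (8.871e+11 − 6.761e+10) / (8.871e+11 + 6.761e+10) ≈ 0.8584.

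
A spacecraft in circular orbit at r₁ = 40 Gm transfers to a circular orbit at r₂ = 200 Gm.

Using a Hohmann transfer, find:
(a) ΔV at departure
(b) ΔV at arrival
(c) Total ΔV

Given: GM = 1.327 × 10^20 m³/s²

Convert to SI: r₁ = 40 Gm = 4e+10 m; r₂ = 200 Gm = 2e+11 m.
Transfer semi-major axis: a_t = (r₁ + r₂)/2 = (4e+10 + 2e+11)/2 = 1.2e+11 m.
Circular speeds: v₁ = √(GM/r₁) = 57597.7 m/s, v₂ = √(GM/r₂) = 25758.5 m/s.
Transfer speeds (vis-viva v² = GM(2/r − 1/a_t)): v₁ᵗ = 74358.4 m/s, v₂ᵗ = 14871.7 m/s.
(a) ΔV₁ = |v₁ᵗ − v₁| ≈ 1.676e+04 m/s = 16.76 km/s.
(b) ΔV₂ = |v₂ − v₂ᵗ| ≈ 1.089e+04 m/s = 10.89 km/s.
(c) ΔV_total = ΔV₁ + ΔV₂ ≈ 2.765e+04 m/s = 27.65 km/s.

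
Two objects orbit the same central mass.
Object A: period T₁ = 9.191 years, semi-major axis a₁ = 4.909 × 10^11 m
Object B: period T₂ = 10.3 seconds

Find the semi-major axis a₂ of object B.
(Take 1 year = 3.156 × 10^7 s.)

Convert to SI: T₁ = 9.191 years = 2.90068e+08 s.
Kepler's third law: (T₁/T₂)² = (a₁/a₂)³ ⇒ a₂ = a₁ · (T₂/T₁)^(2/3).
T₂/T₁ = 10.3 / 2.90068e+08 = 3.55089e-08.
a₂ = 4.909e+11 · (3.55089e-08)^(2/3) m ≈ 5.303e+06 m = 5.303 × 10^6 m.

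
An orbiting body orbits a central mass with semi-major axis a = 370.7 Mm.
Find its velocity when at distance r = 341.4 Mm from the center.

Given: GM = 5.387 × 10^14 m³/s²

Convert to SI: a = 370.7 Mm = 3.707e+08 m; r = 341.4 Mm = 3.414e+08 m.
Vis-viva: v = √(GM · (2/r − 1/a)).
2/r − 1/a = 2/3.414e+08 − 1/3.707e+08 = 3.16063e-09 m⁻¹.
v = √(5.387e+14 · 3.16063e-09) m/s ≈ 1305 m/s = 1.305 km/s.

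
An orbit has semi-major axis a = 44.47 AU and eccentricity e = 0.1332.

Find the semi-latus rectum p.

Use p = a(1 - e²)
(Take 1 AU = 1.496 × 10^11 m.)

Convert to SI: a = 44.47 AU = 6.65271e+12 m.
p = a (1 − e²).
p = 6.65271e+12 · (1 − (0.1332)²) = 6.65271e+12 · 0.982258 ≈ 6.535e+12 m = 43.68 AU.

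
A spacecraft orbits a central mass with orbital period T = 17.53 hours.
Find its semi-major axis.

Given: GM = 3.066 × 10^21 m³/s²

Convert to SI: T = 17.53 hours = 63108 s.
Invert Kepler's third law: a = (GM · T² / (4π²))^(1/3).
Substituting T = 63108 s and GM = 3.066e+21 m³/s²:
a = (3.066e+21 · (63108)² / (4π²))^(1/3) m
a ≈ 6.763e+09 m = 6.763 × 10^9 m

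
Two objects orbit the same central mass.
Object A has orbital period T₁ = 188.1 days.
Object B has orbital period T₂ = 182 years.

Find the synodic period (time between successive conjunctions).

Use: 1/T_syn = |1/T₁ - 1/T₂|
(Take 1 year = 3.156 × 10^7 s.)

Convert to SI: T₁ = 188.1 days = 1.62518e+07 s; T₂ = 182 years = 5.74392e+09 s.
T_syn = |T₁ · T₂ / (T₁ − T₂)|.
T_syn = |1.62518e+07 · 5.74392e+09 / (1.62518e+07 − 5.74392e+09)| s ≈ 1.63e+07 s = 188.6 days.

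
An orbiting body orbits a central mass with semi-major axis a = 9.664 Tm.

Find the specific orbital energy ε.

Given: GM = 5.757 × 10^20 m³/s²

Convert to SI: a = 9.664 Tm = 9.664e+12 m.
ε = −GM / (2a).
ε = −5.757e+20 / (2 · 9.664e+12) J/kg ≈ -2.979e+07 J/kg = -29.79 MJ/kg.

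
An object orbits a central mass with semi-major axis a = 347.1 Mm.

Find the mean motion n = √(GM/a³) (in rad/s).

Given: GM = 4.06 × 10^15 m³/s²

Convert to SI: a = 347.1 Mm = 3.471e+08 m.
n = √(GM / a³).
n = √(4.06e+15 / (3.471e+08)³) rad/s ≈ 9.853e-06 rad/s.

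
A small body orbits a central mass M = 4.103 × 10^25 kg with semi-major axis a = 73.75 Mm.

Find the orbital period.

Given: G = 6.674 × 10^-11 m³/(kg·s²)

Convert to SI: a = 73.75 Mm = 7.375e+07 m.
GM = G · M = 6.674e-11 · 4.103e+25 = 2.73834e+15 m³/s².
Kepler's third law: T = 2π √(a³ / GM).
Substituting a = 7.375e+07 m and GM = 2.73834e+15 m³/s²:
T = 2π √((7.375e+07)³ / 2.73834e+15) s
T ≈ 7.605e+04 s = 21.12 hours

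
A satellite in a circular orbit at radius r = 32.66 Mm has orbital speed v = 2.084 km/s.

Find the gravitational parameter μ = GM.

Convert to SI: r = 32.66 Mm = 3.266e+07 m; v = 2.084 km/s = 2084 m/s.
For a circular orbit v² = GM/r, so GM = v² · r.
GM = (2084)² · 3.266e+07 m³/s² ≈ 1.418e+14 m³/s² = 1.418 × 10^14 m³/s².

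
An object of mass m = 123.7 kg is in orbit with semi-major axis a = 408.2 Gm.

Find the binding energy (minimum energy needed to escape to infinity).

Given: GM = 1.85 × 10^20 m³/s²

Convert to SI: a = 408.2 Gm = 4.082e+11 m.
Total orbital energy is E = −GMm/(2a); binding energy is E_bind = −E = GMm/(2a).
E_bind = 1.85e+20 · 123.7 / (2 · 4.082e+11) J ≈ 2.803e+10 J = 28.03 GJ.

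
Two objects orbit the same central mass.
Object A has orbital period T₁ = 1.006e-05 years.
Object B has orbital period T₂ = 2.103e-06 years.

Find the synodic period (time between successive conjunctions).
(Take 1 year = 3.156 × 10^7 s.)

Convert to SI: T₁ = 1.006e-05 years = 317.494 s; T₂ = 2.103e-06 years = 66.3707 s.
T_syn = |T₁ · T₂ / (T₁ − T₂)|.
T_syn = |317.494 · 66.3707 / (317.494 − 66.3707)| s ≈ 83.91 s = 2.659e-06 years.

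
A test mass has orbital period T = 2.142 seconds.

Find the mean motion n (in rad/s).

n = 2π / T.
n = 2π / 2.142 s ≈ 2.933 rad/s.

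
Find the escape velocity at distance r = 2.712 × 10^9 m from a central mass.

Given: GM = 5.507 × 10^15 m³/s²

Escape velocity comes from setting total energy to zero: ½v² − GM/r = 0 ⇒ v_esc = √(2GM / r).
v_esc = √(2 · 5.507e+15 / 2.712e+09) m/s ≈ 2015 m/s = 2.015 km/s.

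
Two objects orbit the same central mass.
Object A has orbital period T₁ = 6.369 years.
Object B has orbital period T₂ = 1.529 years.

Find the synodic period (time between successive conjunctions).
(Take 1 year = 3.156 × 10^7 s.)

Convert to SI: T₁ = 6.369 years = 2.01006e+08 s; T₂ = 1.529 years = 4.82552e+07 s.
T_syn = |T₁ · T₂ / (T₁ − T₂)|.
T_syn = |2.01006e+08 · 4.82552e+07 / (2.01006e+08 − 4.82552e+07)| s ≈ 6.35e+07 s = 2.012 years.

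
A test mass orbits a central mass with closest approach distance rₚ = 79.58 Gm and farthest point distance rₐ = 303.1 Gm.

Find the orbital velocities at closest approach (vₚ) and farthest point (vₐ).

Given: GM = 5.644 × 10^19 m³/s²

Convert to SI: rₚ = 79.58 Gm = 7.958e+10 m; rₐ = 303.1 Gm = 3.031e+11 m.
Use the vis-viva equation v² = GM(2/r − 1/a) with a = (rₚ + rₐ)/2 = (7.958e+10 + 3.031e+11)/2 = 1.9134e+11 m.
vₚ = √(GM · (2/rₚ − 1/a)) = √(5.644e+19 · (2/7.958e+10 − 1/1.9134e+11)) m/s ≈ 3.352e+04 m/s = 33.52 km/s.
vₐ = √(GM · (2/rₐ − 1/a)) = √(5.644e+19 · (2/3.031e+11 − 1/1.9134e+11)) m/s ≈ 8800 m/s = 8.8 km/s.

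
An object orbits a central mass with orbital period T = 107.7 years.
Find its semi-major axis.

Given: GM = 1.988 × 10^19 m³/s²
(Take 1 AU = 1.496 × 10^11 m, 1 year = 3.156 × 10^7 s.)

Convert to SI: T = 107.7 years = 3.39901e+09 s.
Invert Kepler's third law: a = (GM · T² / (4π²))^(1/3).
Substituting T = 3.39901e+09 s and GM = 1.988e+19 m³/s²:
a = (1.988e+19 · (3.39901e+09)² / (4π²))^(1/3) m
a ≈ 1.799e+12 m = 12.02 AU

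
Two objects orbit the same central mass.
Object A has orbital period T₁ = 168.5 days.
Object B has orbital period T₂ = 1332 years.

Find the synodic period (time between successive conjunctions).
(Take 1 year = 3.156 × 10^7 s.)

Convert to SI: T₁ = 168.5 days = 1.45584e+07 s; T₂ = 1332 years = 4.20379e+10 s.
T_syn = |T₁ · T₂ / (T₁ − T₂)|.
T_syn = |1.45584e+07 · 4.20379e+10 / (1.45584e+07 − 4.20379e+10)| s ≈ 1.456e+07 s = 168.6 days.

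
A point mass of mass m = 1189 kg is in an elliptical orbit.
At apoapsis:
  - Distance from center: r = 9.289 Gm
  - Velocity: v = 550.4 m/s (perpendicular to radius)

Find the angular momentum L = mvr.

Convert to SI: r = 9.289 Gm = 9.289e+09 m.
Since v is perpendicular to r, L = m · v · r.
L = 1189 · 550.4 · 9.289e+09 kg·m²/s ≈ 6.079e+15 kg·m²/s.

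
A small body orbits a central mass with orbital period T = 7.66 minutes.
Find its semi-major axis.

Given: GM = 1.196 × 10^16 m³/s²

Convert to SI: T = 7.66 minutes = 459.6 s.
Invert Kepler's third law: a = (GM · T² / (4π²))^(1/3).
Substituting T = 459.6 s and GM = 1.196e+16 m³/s²:
a = (1.196e+16 · (459.6)² / (4π²))^(1/3) m
a ≈ 4e+06 m = 4 Mm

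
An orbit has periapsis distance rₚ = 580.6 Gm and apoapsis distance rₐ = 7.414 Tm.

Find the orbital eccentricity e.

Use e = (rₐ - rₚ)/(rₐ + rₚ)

Convert to SI: rₚ = 580.6 Gm = 5.806e+11 m; rₐ = 7.414 Tm = 7.414e+12 m.
e = (rₐ − rₚ) / (rₐ + rₚ).
e = (7.414e+12 − 5.806e+11) / (7.414e+12 + 5.806e+11) = 6.8334e+12 / 7.9946e+12 ≈ 0.8548.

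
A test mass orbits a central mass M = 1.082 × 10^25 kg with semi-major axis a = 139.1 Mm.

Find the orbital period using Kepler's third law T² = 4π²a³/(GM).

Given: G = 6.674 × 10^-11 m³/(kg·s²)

Convert to SI: a = 139.1 Mm = 1.391e+08 m.
GM = G · M = 6.674e-11 · 1.082e+25 = 7.22127e+14 m³/s².
Kepler's third law: T = 2π √(a³ / GM).
Substituting a = 1.391e+08 m and GM = 7.22127e+14 m³/s²:
T = 2π √((1.391e+08)³ / 7.22127e+14) s
T ≈ 3.836e+05 s = 4.44 days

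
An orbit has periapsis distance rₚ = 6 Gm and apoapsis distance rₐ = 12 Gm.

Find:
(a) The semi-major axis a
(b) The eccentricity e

Convert to SI: rₚ = 6 Gm = 6e+09 m; rₐ = 12 Gm = 1.2e+10 m.
(a) a = (rₚ + rₐ) / 2 = (6e+09 + 1.2e+10) / 2 ≈ 9e+09 m = 9 Gm.
(b) e = (rₐ − rₚ) / (rₐ + rₚ) = (1.2e+10 − 6e+09) / (1.2e+10 + 6e+09) ≈ 0.3333.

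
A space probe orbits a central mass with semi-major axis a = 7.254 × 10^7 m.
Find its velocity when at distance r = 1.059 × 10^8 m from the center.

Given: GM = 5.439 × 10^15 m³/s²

Vis-viva: v = √(GM · (2/r − 1/a)).
2/r − 1/a = 2/1.059e+08 − 1/7.254e+07 = 5.10024e-09 m⁻¹.
v = √(5.439e+15 · 5.10024e-09) m/s ≈ 5267 m/s = 5.267 km/s.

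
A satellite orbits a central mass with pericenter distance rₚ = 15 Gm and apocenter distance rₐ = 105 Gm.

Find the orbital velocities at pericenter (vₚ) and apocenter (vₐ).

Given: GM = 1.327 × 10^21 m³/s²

Convert to SI: rₚ = 15 Gm = 1.5e+10 m; rₐ = 105 Gm = 1.05e+11 m.
Use the vis-viva equation v² = GM(2/r − 1/a) with a = (rₚ + rₐ)/2 = (1.5e+10 + 1.05e+11)/2 = 6e+10 m.
vₚ = √(GM · (2/rₚ − 1/a)) = √(1.327e+21 · (2/1.5e+10 − 1/6e+10)) m/s ≈ 3.935e+05 m/s = 393.5 km/s.
vₐ = √(GM · (2/rₐ − 1/a)) = √(1.327e+21 · (2/1.05e+11 − 1/6e+10)) m/s ≈ 5.621e+04 m/s = 56.21 km/s.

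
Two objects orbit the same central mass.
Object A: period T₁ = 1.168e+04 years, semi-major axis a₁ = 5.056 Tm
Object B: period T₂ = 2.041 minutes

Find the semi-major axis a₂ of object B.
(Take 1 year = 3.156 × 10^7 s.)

Convert to SI: T₁ = 1.168e+04 years = 3.68621e+11 s; a₁ = 5.056 Tm = 5.056e+12 m; T₂ = 2.041 minutes = 122.46 s.
Kepler's third law: (T₁/T₂)² = (a₁/a₂)³ ⇒ a₂ = a₁ · (T₂/T₁)^(2/3).
T₂/T₁ = 122.46 / 3.68621e+11 = 3.32211e-10.
a₂ = 5.056e+12 · (3.32211e-10)^(2/3) m ≈ 2.425e+06 m = 2.425 Mm.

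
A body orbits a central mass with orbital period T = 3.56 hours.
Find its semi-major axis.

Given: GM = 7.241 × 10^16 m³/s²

Convert to SI: T = 3.56 hours = 12816 s.
Invert Kepler's third law: a = (GM · T² / (4π²))^(1/3).
Substituting T = 12816 s and GM = 7.241e+16 m³/s²:
a = (7.241e+16 · (12816)² / (4π²))^(1/3) m
a ≈ 6.704e+07 m = 67.04 Mm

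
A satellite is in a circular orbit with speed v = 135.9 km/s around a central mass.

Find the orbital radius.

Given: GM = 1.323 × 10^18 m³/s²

Convert to SI: v = 135.9 km/s = 135900 m/s.
For a circular orbit, v² = GM / r, so r = GM / v².
r = 1.323e+18 / (135900)² m ≈ 7.163e+07 m = 71.63 Mm.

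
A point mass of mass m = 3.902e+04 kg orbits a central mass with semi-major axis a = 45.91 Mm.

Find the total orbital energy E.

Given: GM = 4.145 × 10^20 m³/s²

Convert to SI: a = 45.91 Mm = 4.591e+07 m.
E = −GMm / (2a).
E = −4.145e+20 · 3.902e+04 / (2 · 4.591e+07) J ≈ -1.761e+17 J = -176.1 PJ.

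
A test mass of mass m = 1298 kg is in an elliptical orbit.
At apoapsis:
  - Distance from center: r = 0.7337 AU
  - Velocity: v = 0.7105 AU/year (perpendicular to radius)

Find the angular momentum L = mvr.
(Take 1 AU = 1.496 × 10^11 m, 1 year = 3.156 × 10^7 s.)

Convert to SI: r = 0.7337 AU = 1.09762e+11 m; v = 0.7105 AU/year = 3367.9 m/s.
Since v is perpendicular to r, L = m · v · r.
L = 1298 · 3367.9 · 1.09762e+11 kg·m²/s ≈ 4.798e+17 kg·m²/s.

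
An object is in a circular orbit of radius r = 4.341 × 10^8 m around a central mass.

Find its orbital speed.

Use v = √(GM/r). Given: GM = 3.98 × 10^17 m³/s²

For a circular orbit, gravity supplies the centripetal force, so v = √(GM / r).
v = √(3.98e+17 / 4.341e+08) m/s ≈ 3.028e+04 m/s = 30.28 km/s.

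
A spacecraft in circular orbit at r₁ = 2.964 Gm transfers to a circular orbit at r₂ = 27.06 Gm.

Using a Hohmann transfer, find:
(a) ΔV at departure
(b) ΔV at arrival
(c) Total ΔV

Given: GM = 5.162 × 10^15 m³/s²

Convert to SI: r₁ = 2.964 Gm = 2.964e+09 m; r₂ = 27.06 Gm = 2.706e+10 m.
Transfer semi-major axis: a_t = (r₁ + r₂)/2 = (2.964e+09 + 2.706e+10)/2 = 1.5012e+10 m.
Circular speeds: v₁ = √(GM/r₁) = 1319.68 m/s, v₂ = √(GM/r₂) = 436.762 m/s.
Transfer speeds (vis-viva v² = GM(2/r − 1/a_t)): v₁ᵗ = 1771.8 m/s, v₂ᵗ = 194.073 m/s.
(a) ΔV₁ = |v₁ᵗ − v₁| ≈ 452.1 m/s = 452.1 m/s.
(b) ΔV₂ = |v₂ − v₂ᵗ| ≈ 242.7 m/s = 242.7 m/s.
(c) ΔV_total = ΔV₁ + ΔV₂ ≈ 694.8 m/s = 694.8 m/s.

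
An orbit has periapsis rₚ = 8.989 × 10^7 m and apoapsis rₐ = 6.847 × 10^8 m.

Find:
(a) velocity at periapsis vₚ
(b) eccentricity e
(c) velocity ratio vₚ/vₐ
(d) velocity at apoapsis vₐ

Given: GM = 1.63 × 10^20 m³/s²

(a) With a = (rₚ + rₐ)/2 = 3.87295e+08 m, vₚ = √(GM (2/rₚ − 1/a)) = √(1.63e+20 · (2/8.989e+07 − 1/3.87295e+08)) m/s ≈ 1.79e+06 m/s
(b) e = (rₐ − rₚ)/(rₐ + rₚ) = (6.847e+08 − 8.989e+07)/(6.847e+08 + 8.989e+07) ≈ 0.7679
(c) Conservation of angular momentum (rₚvₚ = rₐvₐ) gives vₚ/vₐ = rₐ/rₚ = 6.847e+08/8.989e+07 ≈ 7.617
(d) With a = (rₚ + rₐ)/2 = 3.87295e+08 m, vₐ = √(GM (2/rₐ − 1/a)) = √(1.63e+20 · (2/6.847e+08 − 1/3.87295e+08)) m/s ≈ 2.351e+05 m/s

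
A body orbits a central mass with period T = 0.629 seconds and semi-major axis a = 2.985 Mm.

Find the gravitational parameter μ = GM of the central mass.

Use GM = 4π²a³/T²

Convert to SI: a = 2.985 Mm = 2.985e+06 m.
GM = 4π² · a³ / T².
GM = 4π² · (2.985e+06)³ / (0.629)² m³/s² ≈ 2.654e+21 m³/s² = 2.654 × 10^21 m³/s².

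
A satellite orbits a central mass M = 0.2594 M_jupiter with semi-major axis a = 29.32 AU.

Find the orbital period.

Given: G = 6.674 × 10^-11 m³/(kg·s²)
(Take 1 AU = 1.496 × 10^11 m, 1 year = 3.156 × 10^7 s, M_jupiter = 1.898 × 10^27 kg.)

Convert to SI: a = 29.32 AU = 4.38627e+12 m; M = 0.2594 M_jupiter = 4.92341e+26 kg.
GM = G · M = 6.674e-11 · 4.92341e+26 = 3.28589e+16 m³/s².
Kepler's third law: T = 2π √(a³ / GM).
Substituting a = 4.38627e+12 m and GM = 3.28589e+16 m³/s²:
T = 2π √((4.38627e+12)³ / 3.28589e+16) s
T ≈ 3.184e+11 s = 1.009e+04 years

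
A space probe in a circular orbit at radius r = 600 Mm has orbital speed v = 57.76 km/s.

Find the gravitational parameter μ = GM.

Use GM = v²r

Convert to SI: r = 600 Mm = 6e+08 m; v = 57.76 km/s = 57760 m/s.
For a circular orbit v² = GM/r, so GM = v² · r.
GM = (57760)² · 6e+08 m³/s² ≈ 2.002e+18 m³/s² = 2.002 × 10^18 m³/s².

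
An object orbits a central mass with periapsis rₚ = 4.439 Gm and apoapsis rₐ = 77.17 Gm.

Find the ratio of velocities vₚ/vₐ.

Convert to SI: rₚ = 4.439 Gm = 4.439e+09 m; rₐ = 77.17 Gm = 7.717e+10 m.
Conservation of angular momentum gives rₚvₚ = rₐvₐ, so vₚ/vₐ = rₐ/rₚ.
vₚ/vₐ = 7.717e+10 / 4.439e+09 ≈ 17.38.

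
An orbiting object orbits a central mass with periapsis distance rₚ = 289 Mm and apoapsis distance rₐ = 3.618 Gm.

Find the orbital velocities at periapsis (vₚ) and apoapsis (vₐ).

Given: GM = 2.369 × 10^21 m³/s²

Convert to SI: rₚ = 289 Mm = 2.89e+08 m; rₐ = 3.618 Gm = 3.618e+09 m.
Use the vis-viva equation v² = GM(2/r − 1/a) with a = (rₚ + rₐ)/2 = (2.89e+08 + 3.618e+09)/2 = 1.9535e+09 m.
vₚ = √(GM · (2/rₚ − 1/a)) = √(2.369e+21 · (2/2.89e+08 − 1/1.9535e+09)) m/s ≈ 3.896e+06 m/s = 3896 km/s.
vₐ = √(GM · (2/rₐ − 1/a)) = √(2.369e+21 · (2/3.618e+09 − 1/1.9535e+09)) m/s ≈ 3.112e+05 m/s = 311.2 km/s.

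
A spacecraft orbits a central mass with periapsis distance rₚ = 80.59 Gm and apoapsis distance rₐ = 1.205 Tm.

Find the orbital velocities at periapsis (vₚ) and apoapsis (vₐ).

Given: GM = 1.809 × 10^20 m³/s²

Convert to SI: rₚ = 80.59 Gm = 8.059e+10 m; rₐ = 1.205 Tm = 1.205e+12 m.
Use the vis-viva equation v² = GM(2/r − 1/a) with a = (rₚ + rₐ)/2 = (8.059e+10 + 1.205e+12)/2 = 6.42795e+11 m.
vₚ = √(GM · (2/rₚ − 1/a)) = √(1.809e+20 · (2/8.059e+10 − 1/6.42795e+11)) m/s ≈ 6.487e+04 m/s = 64.87 km/s.
vₐ = √(GM · (2/rₐ − 1/a)) = √(1.809e+20 · (2/1.205e+12 − 1/6.42795e+11)) m/s ≈ 4338 m/s = 4.338 km/s.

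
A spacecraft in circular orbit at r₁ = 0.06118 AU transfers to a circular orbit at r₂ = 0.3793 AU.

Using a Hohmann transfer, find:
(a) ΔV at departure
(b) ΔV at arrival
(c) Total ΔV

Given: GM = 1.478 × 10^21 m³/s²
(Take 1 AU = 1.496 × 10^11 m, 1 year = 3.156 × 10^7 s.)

Convert to SI: r₁ = 0.06118 AU = 9.15253e+09 m; r₂ = 0.3793 AU = 5.67433e+10 m.
Transfer semi-major axis: a_t = (r₁ + r₂)/2 = (9.15253e+09 + 5.67433e+10)/2 = 3.29479e+10 m.
Circular speeds: v₁ = √(GM/r₁) = 401853 m/s, v₂ = √(GM/r₂) = 161391 m/s.
Transfer speeds (vis-viva v² = GM(2/r − 1/a_t)): v₁ᵗ = 527363 m/s, v₂ᵗ = 85062.2 m/s.
(a) ΔV₁ = |v₁ᵗ − v₁| ≈ 1.255e+05 m/s = 26.48 AU/year.
(b) ΔV₂ = |v₂ − v₂ᵗ| ≈ 7.633e+04 m/s = 16.1 AU/year.
(c) ΔV_total = ΔV₁ + ΔV₂ ≈ 2.018e+05 m/s = 42.58 AU/year.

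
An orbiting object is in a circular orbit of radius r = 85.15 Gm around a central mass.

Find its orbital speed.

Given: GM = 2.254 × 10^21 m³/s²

Convert to SI: r = 85.15 Gm = 8.515e+10 m.
For a circular orbit, gravity supplies the centripetal force, so v = √(GM / r).
v = √(2.254e+21 / 8.515e+10) m/s ≈ 1.627e+05 m/s = 162.7 km/s.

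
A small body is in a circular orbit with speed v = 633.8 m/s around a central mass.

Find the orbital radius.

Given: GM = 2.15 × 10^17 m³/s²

For a circular orbit, v² = GM / r, so r = GM / v².
r = 2.15e+17 / (633.8)² m ≈ 5.352e+11 m = 535.2 Gm.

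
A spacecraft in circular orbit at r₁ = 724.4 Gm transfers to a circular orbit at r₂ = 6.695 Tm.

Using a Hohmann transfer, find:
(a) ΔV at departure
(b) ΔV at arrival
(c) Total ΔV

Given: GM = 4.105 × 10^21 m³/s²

Convert to SI: r₁ = 724.4 Gm = 7.244e+11 m; r₂ = 6.695 Tm = 6.695e+12 m.
Transfer semi-major axis: a_t = (r₁ + r₂)/2 = (7.244e+11 + 6.695e+12)/2 = 3.7097e+12 m.
Circular speeds: v₁ = √(GM/r₁) = 75277.9 m/s, v₂ = √(GM/r₂) = 24761.7 m/s.
Transfer speeds (vis-viva v² = GM(2/r − 1/a_t)): v₁ᵗ = 101128 m/s, v₂ᵗ = 10942.1 m/s.
(a) ΔV₁ = |v₁ᵗ − v₁| ≈ 2.585e+04 m/s = 25.85 km/s.
(b) ΔV₂ = |v₂ − v₂ᵗ| ≈ 1.382e+04 m/s = 13.82 km/s.
(c) ΔV_total = ΔV₁ + ΔV₂ ≈ 3.967e+04 m/s = 39.67 km/s.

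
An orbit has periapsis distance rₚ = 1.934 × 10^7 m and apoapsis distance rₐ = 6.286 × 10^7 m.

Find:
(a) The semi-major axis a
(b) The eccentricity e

(a) a = (rₚ + rₐ) / 2 = (1.934e+07 + 6.286e+07) / 2 ≈ 4.11e+07 m = 4.11 × 10^7 m.
(b) e = (rₐ − rₚ) / (rₐ + rₚ) = (6.286e+07 − 1.934e+07) / (6.286e+07 + 1.934e+07) ≈ 0.5294.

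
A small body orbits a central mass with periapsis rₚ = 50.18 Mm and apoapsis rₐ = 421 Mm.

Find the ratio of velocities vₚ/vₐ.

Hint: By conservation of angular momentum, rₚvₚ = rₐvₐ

Convert to SI: rₚ = 50.18 Mm = 5.018e+07 m; rₐ = 421 Mm = 4.21e+08 m.
Conservation of angular momentum gives rₚvₚ = rₐvₐ, so vₚ/vₐ = rₐ/rₚ.
vₚ/vₐ = 4.21e+08 / 5.018e+07 ≈ 8.39.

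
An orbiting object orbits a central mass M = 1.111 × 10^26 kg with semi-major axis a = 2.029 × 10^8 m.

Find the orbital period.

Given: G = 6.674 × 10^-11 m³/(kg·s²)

GM = G · M = 6.674e-11 · 1.111e+26 = 7.41481e+15 m³/s².
Kepler's third law: T = 2π √(a³ / GM).
Substituting a = 2.029e+08 m and GM = 7.41481e+15 m³/s²:
T = 2π √((2.029e+08)³ / 7.41481e+15) s
T ≈ 2.109e+05 s = 2.441 days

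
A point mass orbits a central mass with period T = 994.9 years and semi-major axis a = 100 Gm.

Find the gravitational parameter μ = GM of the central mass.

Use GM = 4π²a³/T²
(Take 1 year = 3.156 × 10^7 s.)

Convert to SI: T = 994.9 years = 3.1399e+10 s; a = 100 Gm = 1e+11 m.
GM = 4π² · a³ / T².
GM = 4π² · (1e+11)³ / (3.1399e+10)² m³/s² ≈ 4.004e+13 m³/s² = 4.004 × 10^13 m³/s².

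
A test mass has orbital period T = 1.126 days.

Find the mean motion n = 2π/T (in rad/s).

Convert to SI: T = 1.126 days = 97286.4 s.
n = 2π / T.
n = 2π / 97286.4 s ≈ 6.458e-05 rad/s.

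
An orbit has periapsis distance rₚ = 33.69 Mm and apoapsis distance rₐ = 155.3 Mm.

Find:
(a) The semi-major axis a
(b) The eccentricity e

Convert to SI: rₚ = 33.69 Mm = 3.369e+07 m; rₐ = 155.3 Mm = 1.553e+08 m.
(a) a = (rₚ + rₐ) / 2 = (3.369e+07 + 1.553e+08) / 2 ≈ 9.45e+07 m = 94.5 Mm.
(b) e = (rₐ − rₚ) / (rₐ + rₚ) = (1.553e+08 − 3.369e+07) / (1.553e+08 + 3.369e+07) ≈ 0.6435.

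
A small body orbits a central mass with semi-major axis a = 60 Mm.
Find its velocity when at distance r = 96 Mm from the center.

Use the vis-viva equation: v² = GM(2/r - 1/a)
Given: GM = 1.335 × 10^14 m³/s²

Convert to SI: a = 60 Mm = 6e+07 m; r = 96 Mm = 9.6e+07 m.
Vis-viva: v = √(GM · (2/r − 1/a)).
2/r − 1/a = 2/9.6e+07 − 1/6e+07 = 4.16667e-09 m⁻¹.
v = √(1.335e+14 · 4.16667e-09) m/s ≈ 745.8 m/s = 745.8 m/s.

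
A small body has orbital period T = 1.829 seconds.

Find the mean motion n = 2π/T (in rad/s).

n = 2π / T.
n = 2π / 1.829 s ≈ 3.435 rad/s.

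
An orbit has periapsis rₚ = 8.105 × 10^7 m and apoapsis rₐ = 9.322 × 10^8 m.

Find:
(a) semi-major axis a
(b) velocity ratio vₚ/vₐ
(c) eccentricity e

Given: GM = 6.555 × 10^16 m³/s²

(a) a = (rₚ + rₐ)/2 = (8.105e+07 + 9.322e+08)/2 ≈ 5.066e+08 m
(b) Conservation of angular momentum (rₚvₚ = rₐvₐ) gives vₚ/vₐ = rₐ/rₚ = 9.322e+08/8.105e+07 ≈ 11.5
(c) e = (rₐ − rₚ)/(rₐ + rₚ) = (9.322e+08 − 8.105e+07)/(9.322e+08 + 8.105e+07) ≈ 0.84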